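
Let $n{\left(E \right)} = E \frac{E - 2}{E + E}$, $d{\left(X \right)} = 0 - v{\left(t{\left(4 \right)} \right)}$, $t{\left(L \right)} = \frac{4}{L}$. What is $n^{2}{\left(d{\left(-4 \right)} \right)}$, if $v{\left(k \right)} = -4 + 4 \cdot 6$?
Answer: $121$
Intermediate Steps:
$v{\left(k \right)} = 20$ ($v{\left(k \right)} = -4 + 24 = 20$)
$d{\left(X \right)} = -20$ ($d{\left(X \right)} = 0 - 20 = -20$)
$n{\left(E \right)} = -1 + \frac{E}{2}$ ($n{\left(E \right)} = E \frac{-2 + E}{2 E} = -1 + \frac{E}{2}$)
$n^{2}{\left(d{\left(-4 \right)} \right)} = \left(-1 + \frac{1}{2} \left(-20\right)\right)^{2} = \left(-1 - 10\right)^{2} = \left(-11\right)^{2} = 121$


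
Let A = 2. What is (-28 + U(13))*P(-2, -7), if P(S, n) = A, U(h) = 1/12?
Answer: -335/6 ≈ -55.833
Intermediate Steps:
U(h) = 1/12
P(S, n) = 2
(-28 + U(13))*P(-2, -7) = (-28 + 1/12)*2 = -335/12*2 = -335/6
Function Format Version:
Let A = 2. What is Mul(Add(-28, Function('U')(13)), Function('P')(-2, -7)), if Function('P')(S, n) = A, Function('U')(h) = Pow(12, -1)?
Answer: Rational(-335, 6) ≈ -55.833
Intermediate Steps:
Function('U')(h) = Rational(1, 12)
Function('P')(S, n) = 2
Mul(Add(-28, Function('U')(13)), Function('P')(-2, -7)) = Mul(Add(-28, Rational(1, 12)), 2) = Mul(Rational(-335, 12), 2) = Rational(-335, 6)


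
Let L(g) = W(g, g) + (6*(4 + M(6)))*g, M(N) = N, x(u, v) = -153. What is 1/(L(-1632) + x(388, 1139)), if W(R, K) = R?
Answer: -1/99705 ≈ -1.0030e-5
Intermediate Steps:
L(g) = 61*g (L(g) = g + (6*(4 + 6))*g = g + (6*10)*g = g + 60*g = 61*g)
1/(L(-1632) + x(388, 1139)) = 1/(61*(-1632) - 153) = 1/(-99552 - 153) = 1/(-99705) = -1/99705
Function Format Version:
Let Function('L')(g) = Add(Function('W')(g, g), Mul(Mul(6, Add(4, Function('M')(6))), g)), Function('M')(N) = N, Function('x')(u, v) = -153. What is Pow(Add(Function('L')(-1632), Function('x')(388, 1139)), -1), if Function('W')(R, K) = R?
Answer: Rational(-1, 99705) ≈ -1.0030e-5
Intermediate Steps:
Function('L')(g) = Mul(61, g) (Function('L')(g) = Add(g, Mul(Mul(6, Add(4, 6)), g)) = Add(g, Mul(Mul(6, 10), g)) = Add(g, Mul(60, g)) = Mul(61, g))
Pow(Add(Function('L')(-1632), Function('x')(388, 1139)), -1) = Pow(Add(Mul(61, -1632), -153), -1) = Pow(Add(-99552, -153), -1) = Pow(-99705, -1) = Rational(-1, 99705)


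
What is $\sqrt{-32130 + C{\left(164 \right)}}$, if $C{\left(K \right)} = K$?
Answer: $i \sqrt{31966} \approx 178.79 i$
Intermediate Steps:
$\sqrt{-32130 + C{\left(164 \right)}} = \sqrt{-32130 + 164} = \sqrt{-31966} = i \sqrt{31966}$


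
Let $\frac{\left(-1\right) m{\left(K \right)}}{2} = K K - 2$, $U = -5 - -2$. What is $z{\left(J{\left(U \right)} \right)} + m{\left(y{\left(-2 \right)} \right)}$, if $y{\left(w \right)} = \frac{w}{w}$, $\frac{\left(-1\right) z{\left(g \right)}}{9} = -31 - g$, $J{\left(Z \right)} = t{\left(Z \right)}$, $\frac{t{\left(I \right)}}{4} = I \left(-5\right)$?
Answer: $821$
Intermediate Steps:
$t{\left(I \right)} = - 20 I$ ($t{\left(I \right)} = 4 I \left(-5\right) = 4 \left(- 5 I\right) = - 20 I$)
$U = -3$ ($U = -5 + 2 = -3$)
$J{\left(Z \right)} = - 20 Z$
$z{\left(g \right)} = 279 + 9 g$ ($z{\left(g \right)} = - 9 \left(-31 - g\right) = 279 + 9 g$)
$y{\left(w \right)} = 1$
$m{\left(K \right)} = 4 - 2 K^{2}$ ($m{\left(K \right)} = - 2 \left(K K - 2\right) = - 2 \left(K^{2} - 2\right) = - 2 \left(-2 + K^{2}\right) = 4 - 2 K^{2}$)
$z{\left(J{\left(U \right)} \right)} + m{\left(y{\left(-2 \right)} \right)} = \left(279 + 9 \left(\left(-20\right) \left(-3\right)\right)\right) + \left(4 - 2 \cdot 1^{2}\right) = \left(279 + 9 \cdot 60\right) + \left(4 - 2\right) = \left(279 + 540\right) + \left(4 - 2\right) = 819 + 2 = 821$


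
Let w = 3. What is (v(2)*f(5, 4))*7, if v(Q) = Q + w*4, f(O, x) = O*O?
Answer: 2450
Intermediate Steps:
f(O, x) = O**2
v(Q) = 12 + Q (v(Q) = Q + 3*4 = Q + 12 = 12 + Q)
(v(2)*f(5, 4))*7 = ((12 + 2)*5**2)*7 = (14*25)*7 = 350*7 = 2450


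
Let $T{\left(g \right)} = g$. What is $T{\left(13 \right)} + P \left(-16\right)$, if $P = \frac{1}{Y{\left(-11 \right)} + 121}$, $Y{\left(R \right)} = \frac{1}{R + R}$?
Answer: $\frac{34241}{2661} \approx 12.868$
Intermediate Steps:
$Y{\left(R \right)} = \frac{1}{2 R}$
$P = \frac{22}{2661}$ ($P = \frac{1}{\frac{1}{2 \left(-11\right)} + 121} = \frac{1}{\frac{1}{2} \left(- \frac{1}{11}\right) + 121} = \frac{1}{- \frac{1}{22} + 121} = \frac{1}{\frac{2661}{22}} = \frac{22}{2661} \approx 0.0082676$)
$T{\left(13 \right)} + P \left(-16\right) = 13 + \frac{22}{2661} \left(-16\right) = 13 - \frac{352}{2661} = \frac{34241}{2661}$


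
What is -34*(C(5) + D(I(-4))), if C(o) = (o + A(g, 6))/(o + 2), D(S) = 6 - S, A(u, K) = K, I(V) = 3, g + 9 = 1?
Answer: -1088/7 ≈ -155.43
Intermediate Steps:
g = -8 (g = -9 + 1 = -8)
C(o) = (6 + o)/(2 + o) (C(o) = (o + 6)/(o + 2) = (6 + o)/(2 + o))
-34*(C(5) + D(I(-4))) = -34*((6 + 5)/(2 + 5) + (6 - 1*3)) = -34*(11/7 + (6 - 3)) = -34*((1/7)*11 + 3) = -34*(11/7 + 3) = -34*32/7 = -1088/7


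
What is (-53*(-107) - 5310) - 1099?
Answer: -738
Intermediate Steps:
(-53*(-107) - 5310) - 1099 = (5671 - 5310) - 1099 = 361 - 1099 = -738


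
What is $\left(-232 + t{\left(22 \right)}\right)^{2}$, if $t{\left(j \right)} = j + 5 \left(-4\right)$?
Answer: $52900$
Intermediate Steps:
$t{\left(j \right)} = -20 + j$ ($t{\left(j \right)} = j - 20 = -20 + j$)
$\left(-232 + t{\left(22 \right)}\right)^{2} = \left(-232 + \left(-20 + 22\right)\right)^{2} = \left(-232 + 2\right)^{2} = \left(-230\right)^{2} = 52900$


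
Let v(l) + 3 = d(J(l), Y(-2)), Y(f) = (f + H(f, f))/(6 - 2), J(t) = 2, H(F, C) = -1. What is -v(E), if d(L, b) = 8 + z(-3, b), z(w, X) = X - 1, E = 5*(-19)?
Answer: -13/4 ≈ -3.2500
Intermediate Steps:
E = -95
z(w, X) = -1 + X
Y(f) = -¼ + f/4 (Y(f) = (f - 1)/(6 - 2) = (-1 + f)/4 = (-1 + f)*(¼) = -¼ + f/4)
d(L, b) = 7 + b (d(L, b) = 8 + (-1 + b) = 7 + b)
v(l) = 13/4 (v(l) = -3 + (7 + (-¼ + (¼)*(-2))) = -3 + (7 + (-¼ - ½)) = -3 + (7 - ¾) = -3 + 25/4 = 13/4)
-v(E) = -1*13/4 = -13/4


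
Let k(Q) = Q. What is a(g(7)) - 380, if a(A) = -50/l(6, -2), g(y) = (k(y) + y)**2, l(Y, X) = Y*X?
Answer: -2255/6 ≈ -375.83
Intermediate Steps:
l(Y, X) = X*Y
g(y) = 4*y**2 (g(y) = (y + y)**2 = (2*y)**2 = 4*y**2)
a(A) = 25/6 (a(A) = -50/((-2*6)) = -50/(-12) = -50*(-1/12) = 25/6)
a(g(7)) - 380 = 25/6 - 380 = -2255/6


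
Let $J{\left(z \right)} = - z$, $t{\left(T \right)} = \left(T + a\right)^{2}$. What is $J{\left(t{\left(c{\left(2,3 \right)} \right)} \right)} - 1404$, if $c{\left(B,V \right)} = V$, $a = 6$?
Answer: $-1485$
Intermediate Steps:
$t{\left(T \right)} = \left(6 + T\right)^{2}$ ($t{\left(T \right)} = \left(T + 6\right)^{2} = \left(6 + T\right)^{2}$)
$J{\left(t{\left(c{\left(2,3 \right)} \right)} \right)} - 1404 = - \left(6 + 3\right)^{2} - 1404 = - 9^{2} - 1404 = \left(-1\right) 81 - 1404 = -81 - 1404 = -1485$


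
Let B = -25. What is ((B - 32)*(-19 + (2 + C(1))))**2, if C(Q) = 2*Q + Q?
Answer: 636804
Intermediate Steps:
C(Q) = 3*Q
((B - 32)*(-19 + (2 + C(1))))**2 = ((-25 - 32)*(-19 + (2 + 3*1)))**2 = (-57*(-19 + (2 + 3)))**2 = (-57*(-19 + 5))**2 = (-57*(-14))**2 = 798**2 = 636804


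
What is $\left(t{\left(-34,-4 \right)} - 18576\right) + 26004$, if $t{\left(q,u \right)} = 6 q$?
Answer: $7224$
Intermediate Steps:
$\left(t{\left(-34,-4 \right)} - 18576\right) + 26004 = \left(6 \left(-34\right) - 18576\right) + 26004 = \left(-204 - 18576\right) + 26004 = -18780 + 26004 = 7224$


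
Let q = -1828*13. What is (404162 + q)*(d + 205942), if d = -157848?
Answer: 18294861412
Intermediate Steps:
q = -23764
(404162 + q)*(d + 205942) = (404162 - 23764)*(-157848 + 205942) = 380398*48094 = 18294861412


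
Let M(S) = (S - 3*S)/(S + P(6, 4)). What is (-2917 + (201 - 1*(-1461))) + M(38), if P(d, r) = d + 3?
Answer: -59061/47 ≈ -1256.6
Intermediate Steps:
P(d, r) = 3 + d
M(S) = -2*S/(9 + S) (M(S) = (S - 3*S)/(S + (3 + 6)) = (-2*S)/(S + 9) = (-2*S)/(9 + S) = -2*S/(9 + S))
(-2917 + (201 - 1*(-1461))) + M(38) = (-2917 + (201 - 1*(-1461))) - 2*38/(9 + 38) = (-2917 + (201 + 1461)) - 2*38/47 = (-2917 + 1662) - 2*38*1/47 = -1255 - 76/47 = -59061/47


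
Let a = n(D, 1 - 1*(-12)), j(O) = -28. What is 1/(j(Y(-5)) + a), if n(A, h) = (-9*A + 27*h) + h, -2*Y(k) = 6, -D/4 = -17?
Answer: -1/276 ≈ -0.0036232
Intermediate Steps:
D = 68 (D = -4*(-17) = 68)
Y(k) = -3 (Y(k) = -½*6 = -3)
n(A, h) = -9*A + 28*h
a = -248 (a = -9*68 + 28*(1 - 1*(-12)) = -612 + 28*(1 + 12) = -612 + 28*13 = -612 + 364 = -248)
1/(j(Y(-5)) + a) = 1/(-28 - 248) = 1/(-276) = -1/276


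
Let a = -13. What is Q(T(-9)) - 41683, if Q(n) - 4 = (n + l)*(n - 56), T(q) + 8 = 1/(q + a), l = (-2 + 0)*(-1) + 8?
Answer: -20233223/484 ≈ -41804.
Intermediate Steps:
l = 10 (l = -2*(-1) + 8 = 2 + 8 = 10)
T(q) = -8 + 1/(-13 + q) (T(q) = -8 + 1/(q - 13) = -8 + 1/(-13 + q))
Q(n) = 4 + (-56 + n)*(10 + n) (Q(n) = 4 + (n + 10)*(n - 56) = 4 + (10 + n)*(-56 + n) = 4 + (-56 + n)*(10 + n))
Q(T(-9)) - 41683 = (-556 + ((105 - 8*(-9))/(-13 - 9))² - 46*(105 - 8*(-9))/(-13 - 9)) - 41683 = (-556 + ((105 + 72)/(-22))² - 46*(105 + 72)/(-22)) - 41683 = (-556 + (-1/22*177)² - (-23)*177/11) - 41683 = (-556 + (-177/22)² - 46*(-177/22)) - 41683 = (-556 + 31329/484 + 4071/11) - 41683 = -58651/484 - 41683 = -20233223/484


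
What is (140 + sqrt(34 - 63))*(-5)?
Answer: -700 - 5*I*sqrt(29) ≈ -700.0 - 26.926*I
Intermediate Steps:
(140 + sqrt(34 - 63))*(-5) = (140 + sqrt(-29))*(-5) = (140 + I*sqrt(29))*(-5) = -700 - 5*I*sqrt(29)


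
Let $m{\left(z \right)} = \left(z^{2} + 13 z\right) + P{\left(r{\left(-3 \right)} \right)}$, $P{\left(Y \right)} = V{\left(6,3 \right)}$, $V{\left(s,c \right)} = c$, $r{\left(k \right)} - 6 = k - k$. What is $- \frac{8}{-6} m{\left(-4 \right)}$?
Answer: $-44$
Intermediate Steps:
$r{\left(k \right)} = 6$ ($r{\left(k \right)} = 6 + \left(k - k\right) = 6 + 0 = 6$)
$P{\left(Y \right)} = 3$
$m{\left(z \right)} = 3 + z^{2} + 13 z$ ($m{\left(z \right)} = \left(z^{2} + 13 z\right) + 3 = 3 + z^{2} + 13 z$)
$- \frac{8}{-6} m{\left(-4 \right)} = - \frac{8}{-6} \left(3 + \left(-4\right)^{2} + 13 \left(-4\right)\right) = \left(-8\right) \left(- \frac{1}{6}\right) \left(3 + 16 - 52\right) = \frac{4}{3} \left(-33\right) = -44$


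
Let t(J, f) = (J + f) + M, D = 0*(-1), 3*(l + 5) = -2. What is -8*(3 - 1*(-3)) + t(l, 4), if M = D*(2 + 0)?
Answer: -149/3 ≈ -49.667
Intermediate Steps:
l = -17/3 (l = -5 + (⅓)*(-2) = -5 - ⅔ = -17/3 ≈ -5.6667)
D = 0
M = 0 (M = 0*(2 + 0) = 0*2 = 0)
t(J, f) = J + f (t(J, f) = (J + f) + 0 = J + f)
-8*(3 - 1*(-3)) + t(l, 4) = -8*(3 - 1*(-3)) + (-17/3 + 4) = -8*(3 + 3) - 5/3 = -8*6 - 5/3 = -48 - 5/3 = -149/3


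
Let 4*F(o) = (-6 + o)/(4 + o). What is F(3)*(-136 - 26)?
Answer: 243/14 ≈ 17.357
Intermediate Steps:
F(o) = (-6 + o)/(4*(4 + o)) (F(o) = ((-6 + o)/(4 + o))/4 = (-6 + o)/(4*(4 + o)))
F(3)*(-136 - 26) = ((-6 + 3)/(4*(4 + 3)))*(-136 - 26) = ((1/4)*(-3)/7)*(-162) = ((1/4)*(1/7)*(-3))*(-162) = -3/28*(-162) = 243/14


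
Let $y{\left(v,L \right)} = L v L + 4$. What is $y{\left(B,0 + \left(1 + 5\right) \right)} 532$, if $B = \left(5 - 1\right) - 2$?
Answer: $40432$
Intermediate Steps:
$B = 2$ ($B = 4 - 2 = 2$)
$y{\left(v,L \right)} = 4 + v L^{2}$ ($y{\left(v,L \right)} = v L^{2} + 4 = 4 + v L^{2}$)
$y{\left(B,0 + \left(1 + 5\right) \right)} 532 = \left(4 + 2 \left(0 + \left(1 + 5\right)\right)^{2}\right) 532 = \left(4 + 2 \left(0 + 6\right)^{2}\right) 532 = \left(4 + 2 \cdot 6^{2}\right) 532 = \left(4 + 2 \cdot 36\right) 532 = \left(4 + 72\right) 532 = 76 \cdot 532 = 40432$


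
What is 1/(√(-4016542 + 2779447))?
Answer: -I*√137455/412365 ≈ -0.00089908*I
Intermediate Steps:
1/(√(-4016542 + 2779447)) = 1/(√(-1237095)) = 1/(3*I*√137455) = -I*√137455/412365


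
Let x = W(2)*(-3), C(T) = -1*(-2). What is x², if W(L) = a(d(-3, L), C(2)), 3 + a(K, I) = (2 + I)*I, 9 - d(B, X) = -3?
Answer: 225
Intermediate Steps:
d(B, X) = 12 (d(B, X) = 9 - 1*(-3) = 9 + 3 = 12)
C(T) = 2
a(K, I) = -3 + I*(2 + I) (a(K, I) = -3 + (2 + I)*I = -3 + I*(2 + I))
W(L) = 5 (W(L) = -3 + 2² + 2*2 = -3 + 4 + 4 = 5)
x = -15 (x = 5*(-3) = -15)
x² = (-15)² = 225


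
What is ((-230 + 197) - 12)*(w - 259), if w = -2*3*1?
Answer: 11925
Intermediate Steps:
w = -6 (w = -6*1 = -6)
((-230 + 197) - 12)*(w - 259) = ((-230 + 197) - 12)*(-6 - 259) = (-33 - 12)*(-265) = -45*(-265) = 11925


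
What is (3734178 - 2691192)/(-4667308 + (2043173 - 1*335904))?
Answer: -1042986/2960039 ≈ -0.35236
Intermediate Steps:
(3734178 - 2691192)/(-4667308 + (2043173 - 1*335904)) = 1042986/(-4667308 + (2043173 - 335904)) = 1042986/(-4667308 + 1707269) = 1042986/(-2960039) = 1042986*(-1/2960039) = -1042986/2960039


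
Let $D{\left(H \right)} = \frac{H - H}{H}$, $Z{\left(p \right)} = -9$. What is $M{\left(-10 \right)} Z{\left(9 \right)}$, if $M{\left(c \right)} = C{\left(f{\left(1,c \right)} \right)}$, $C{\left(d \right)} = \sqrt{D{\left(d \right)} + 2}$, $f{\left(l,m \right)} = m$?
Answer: $- 9 \sqrt{2} \approx -12.728$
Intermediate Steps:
$D{\left(H \right)} = 0$ ($D{\left(H \right)} = \frac{0}{H} = 0$)
$C{\left(d \right)} = \sqrt{2}$ ($C{\left(d \right)} = \sqrt{0 + 2} = \sqrt{2}$)
$M{\left(c \right)} = \sqrt{2}$
$M{\left(-10 \right)} Z{\left(9 \right)} = \sqrt{2} \left(-9\right) = - 9 \sqrt{2}$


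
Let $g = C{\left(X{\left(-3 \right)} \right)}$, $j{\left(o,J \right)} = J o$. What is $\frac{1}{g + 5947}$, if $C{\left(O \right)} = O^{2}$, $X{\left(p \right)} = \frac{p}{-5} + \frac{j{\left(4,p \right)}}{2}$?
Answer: $\frac{25}{149404} \approx 0.00016733$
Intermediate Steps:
$X{\left(p \right)} = \frac{9 p}{5}$ ($X{\left(p \right)} = \frac{p}{-5} + \frac{p 4}{2} = p \left(- \frac{1}{5}\right) + 4 p \frac{1}{2} = - \frac{p}{5} + 2 p = \frac{9 p}{5}$)
$g = \frac{729}{25}$ ($g = \left(\frac{9}{5} \left(-3\right)\right)^{2} = \left(- \frac{27}{5}\right)^{2} = \frac{729}{25} \approx 29.16$)
$\frac{1}{g + 5947} = \frac{1}{\frac{729}{25} + 5947} = \frac{1}{\frac{149404}{25}} = \frac{25}{149404}$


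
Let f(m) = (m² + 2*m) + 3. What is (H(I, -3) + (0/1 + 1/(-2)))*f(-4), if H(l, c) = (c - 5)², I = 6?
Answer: 1397/2 ≈ 698.50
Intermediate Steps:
f(m) = 3 + m² + 2*m
H(l, c) = (-5 + c)²
(H(I, -3) + (0/1 + 1/(-2)))*f(-4) = ((-5 - 3)² + (0/1 + 1/(-2)))*(3 + (-4)² + 2*(-4)) = ((-8)² + (0*1 + 1*(-½)))*(3 + 16 - 8) = (64 + (0 - ½))*11 = (64 - ½)*11 = (127/2)*11 = 1397/2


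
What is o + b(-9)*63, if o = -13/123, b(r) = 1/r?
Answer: -874/123 ≈ -7.1057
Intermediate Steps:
o = -13/123 (o = -13*1/123 = -13/123 ≈ -0.10569)
o + b(-9)*63 = -13/123 + 63/(-9) = -13/123 - ⅑*63 = -13/123 - 7 = -874/123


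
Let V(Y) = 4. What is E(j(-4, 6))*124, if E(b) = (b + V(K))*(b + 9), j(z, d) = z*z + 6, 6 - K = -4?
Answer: 99944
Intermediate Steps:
K = 10 (K = 6 - 1*(-4) = 6 + 4 = 10)
j(z, d) = 6 + z**2 (j(z, d) = z**2 + 6 = 6 + z**2)
E(b) = (4 + b)*(9 + b) (E(b) = (b + 4)*(b + 9) = (4 + b)*(9 + b))
E(j(-4, 6))*124 = (36 + (6 + (-4)**2)**2 + 13*(6 + (-4)**2))*124 = (36 + (6 + 16)**2 + 13*(6 + 16))*124 = (36 + 22**2 + 13*22)*124 = (36 + 484 + 286)*124 = 806*124 = 99944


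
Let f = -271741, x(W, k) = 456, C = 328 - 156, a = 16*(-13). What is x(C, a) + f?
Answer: -271285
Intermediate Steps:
a = -208
C = 172
x(C, a) + f = 456 - 271741 = -271285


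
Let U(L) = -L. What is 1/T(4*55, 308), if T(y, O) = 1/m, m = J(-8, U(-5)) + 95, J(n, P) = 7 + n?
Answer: 94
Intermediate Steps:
m = 94 (m = (7 - 8) + 95 = -1 + 95 = 94)
T(y, O) = 1/94
1/T(4*55, 308) = 1/(1/94) = 94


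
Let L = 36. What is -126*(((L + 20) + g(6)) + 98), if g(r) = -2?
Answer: -19152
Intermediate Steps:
-126*(((L + 20) + g(6)) + 98) = -126*(((36 + 20) - 2) + 98) = -126*((56 - 2) + 98) = -126*(54 + 98) = -126*152 = -19152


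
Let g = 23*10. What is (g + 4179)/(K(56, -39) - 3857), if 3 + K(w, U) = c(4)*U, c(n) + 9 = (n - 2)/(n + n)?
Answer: -17636/14075 ≈ -1.2530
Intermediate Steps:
c(n) = -9 + (-2 + n)/(2*n) (c(n) = -9 + (n - 2)/(n + n) = -9 + (-2 + n)/((2*n)) = -9 + (-2 + n)*(1/(2*n)) = -9 + (-2 + n)/(2*n))
g = 230
K(w, U) = -3 - 35*U/4 (K(w, U) = -3 + (-17/2 - 1/4)*U = -3 + (-17/2 - 1*¼)*U = -3 + (-17/2 - ¼)*U = -3 - 35*U/4)
(g + 4179)/(K(56, -39) - 3857) = (230 + 4179)/((-3 - 35/4*(-39)) - 3857) = 4409/((-3 + 1365/4) - 3857) = 4409/(1353/4 - 3857) = 4409/(-14075/4) = 4409*(-4/14075) = -17636/14075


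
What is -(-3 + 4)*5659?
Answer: -5659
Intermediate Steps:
-(-3 + 4)*5659 = -5659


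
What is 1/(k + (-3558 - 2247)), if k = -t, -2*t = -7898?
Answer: -1/9754 ≈ -0.00010252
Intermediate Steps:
t = 3949 (t = -½*(-7898) = 3949)
k = -3949 (k = -1*3949 = -3949)
1/(k + (-3558 - 2247)) = 1/(-3949 + (-3558 - 2247)) = 1/(-3949 - 5805) = 1/(-9754) = -1/9754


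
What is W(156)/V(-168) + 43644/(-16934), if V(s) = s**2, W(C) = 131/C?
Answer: -96079934791/37279726848 ≈ -2.5773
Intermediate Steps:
W(156)/V(-168) + 43644/(-16934) = (131/156)/((-168)**2) + 43644/(-16934) = (131*(1/156))/28224 + 43644*(-1/16934) = (131/156)*(1/28224) - 21822/8467 = 131/4402944 - 21822/8467 = -96079934791/37279726848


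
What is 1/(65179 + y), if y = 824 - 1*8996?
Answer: 1/57007 ≈ 1.7542e-5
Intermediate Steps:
y = -8172 (y = 824 - 8996 = -8172)
1/(65179 + y) = 1/(65179 - 8172) = 1/57007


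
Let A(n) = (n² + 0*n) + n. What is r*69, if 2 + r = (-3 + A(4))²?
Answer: 19803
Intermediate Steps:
A(n) = n + n² (A(n) = (n² + 0) + n = n² + n = n + n²)
r = 287 (r = -2 + (-3 + 4*(1 + 4))² = -2 + (-3 + 4*5)² = -2 + (-3 + 20)² = -2 + 17² = -2 + 289 = 287)
r*69 = 287*69 = 19803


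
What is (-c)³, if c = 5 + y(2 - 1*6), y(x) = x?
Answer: -1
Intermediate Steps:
c = 1 (c = 5 + (2 - 1*6) = 5 + (2 - 6) = 5 - 4 = 1)
(-c)³ = (-1*1)³ = (-1)³ = -1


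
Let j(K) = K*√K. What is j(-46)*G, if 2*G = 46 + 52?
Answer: -2254*I*√46 ≈ -15287.0*I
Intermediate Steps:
G = 49 (G = (46 + 52)/2 = (½)*98 = 49)
j(K) = K^(3/2)
j(-46)*G = (-46)^(3/2)*49 = -46*I*√46*49 = -2254*I*√46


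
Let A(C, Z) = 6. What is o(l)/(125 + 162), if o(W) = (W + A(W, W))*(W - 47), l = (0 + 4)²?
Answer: -682/287 ≈ -2.3763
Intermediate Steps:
l = 16 (l = 4² = 16)
o(W) = (-47 + W)*(6 + W) (o(W) = (W + 6)*(W - 47) = (6 + W)*(-47 + W) = (-47 + W)*(6 + W))
o(l)/(125 + 162) = (-282 + 16² - 41*16)/(125 + 162) = (-282 + 256 - 656)/287 = (1/287)*(-682) = -682/287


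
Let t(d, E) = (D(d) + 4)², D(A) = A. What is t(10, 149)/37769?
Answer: 196/37769 ≈ 0.0051894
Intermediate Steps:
t(d, E) = (4 + d)² (t(d, E) = (d + 4)² = (4 + d)²)
t(10, 149)/37769 = (4 + 10)²/37769 = 14²*(1/37769) = 196*(1/37769) = 196/37769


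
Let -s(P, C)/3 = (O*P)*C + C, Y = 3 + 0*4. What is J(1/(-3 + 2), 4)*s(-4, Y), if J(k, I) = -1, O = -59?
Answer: 2133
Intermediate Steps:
Y = 3 (Y = 3 + 0 = 3)
s(P, C) = -3*C + 177*C*P (s(P, C) = -3*((-59*P)*C + C) = -3*(-59*C*P + C) = -3*(C - 59*C*P) = -3*C + 177*C*P)
J(1/(-3 + 2), 4)*s(-4, Y) = -3*3*(-1 + 59*(-4)) = -3*3*(-1 - 236) = -3*3*(-237) = -1*(-2133) = 2133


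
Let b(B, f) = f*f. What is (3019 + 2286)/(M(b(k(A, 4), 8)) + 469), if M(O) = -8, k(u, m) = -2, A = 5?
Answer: 5305/461 ≈ 11.508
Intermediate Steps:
b(B, f) = f²
(3019 + 2286)/(M(b(k(A, 4), 8)) + 469) = (3019 + 2286)/(-8 + 469) = 5305/461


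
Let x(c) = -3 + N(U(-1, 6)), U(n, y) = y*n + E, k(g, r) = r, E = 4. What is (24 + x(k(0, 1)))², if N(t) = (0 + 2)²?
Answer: 625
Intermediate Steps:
U(n, y) = 4 + n*y (U(n, y) = y*n + 4 = n*y + 4 = 4 + n*y)
N(t) = 4 (N(t) = 2² = 4)
x(c) = 1 (x(c) = -3 + 4 = 1)
(24 + x(k(0, 1)))² = (24 + 1)² = 25² = 625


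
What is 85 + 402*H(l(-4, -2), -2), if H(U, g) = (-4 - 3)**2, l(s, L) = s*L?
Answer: 19783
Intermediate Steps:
l(s, L) = L*s
H(U, g) = 49 (H(U, g) = (-7)**2 = 49)
85 + 402*H(l(-4, -2), -2) = 85 + 402*49 = 85 + 19698 = 19783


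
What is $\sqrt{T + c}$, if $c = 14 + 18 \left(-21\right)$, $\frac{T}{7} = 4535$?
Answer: $\sqrt{31381} \approx 177.15$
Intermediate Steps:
$T = 31745$ ($T = 7 \cdot 4535 = 31745$)
$c = -364$ ($c = 14 - 378 = -364$)
$\sqrt{T + c} = \sqrt{31745 - 364} = \sqrt{31381}$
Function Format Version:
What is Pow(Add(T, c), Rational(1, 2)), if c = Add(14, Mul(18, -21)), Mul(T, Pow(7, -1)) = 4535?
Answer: Pow(31381, Rational(1, 2)) ≈ 177.15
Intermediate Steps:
T = 31745 (T = Mul(7, 4535) = 31745)
c = -364 (c = Add(14, -378) = -364)
Pow(Add(T, c), Rational(1, 2)) = Pow(Add(31745, -364), Rational(1, 2)) = Pow(31381, Rational(1, 2))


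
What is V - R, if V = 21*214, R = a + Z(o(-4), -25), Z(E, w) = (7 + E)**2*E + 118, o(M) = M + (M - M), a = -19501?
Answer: 23913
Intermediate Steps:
o(M) = M (o(M) = M + 0 = M)
Z(E, w) = 118 + E*(7 + E)**2 (Z(E, w) = E*(7 + E)**2 + 118 = 118 + E*(7 + E)**2)
R = -19419 (R = -19501 + (118 - 4*(7 - 4)**2) = -19501 + (118 - 4*3**2) = -19501 + (118 - 4*9) = -19501 + (118 - 36) = -19501 + 82 = -19419)
V = 4494
V - R = 4494 - 1*(-19419) = 4494 + 19419 = 23913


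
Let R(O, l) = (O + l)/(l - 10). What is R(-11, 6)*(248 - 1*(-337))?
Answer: 2925/4 ≈ 731.25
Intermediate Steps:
R(O, l) = (O + l)/(-10 + l)
R(-11, 6)*(248 - 1*(-337)) = ((-11 + 6)/(-10 + 6))*(248 - 1*(-337)) = (-5/(-4))*(248 + 337) = -¼*(-5)*585 = (5/4)*585 = 2925/4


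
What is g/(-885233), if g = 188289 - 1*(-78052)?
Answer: -266341/885233 ≈ -0.30087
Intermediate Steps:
g = 266341 (g = 188289 + 78052 = 266341)
g/(-885233) = 266341/(-885233) = 266341*(-1/885233) = -266341/885233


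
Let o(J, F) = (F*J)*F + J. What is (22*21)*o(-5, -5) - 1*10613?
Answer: -70673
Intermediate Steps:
o(J, F) = J + J*F² (o(J, F) = J*F² + J = J + J*F²)
(22*21)*o(-5, -5) - 1*10613 = (22*21)*(-5*(1 + (-5)²)) - 1*10613 = 462*(-5*(1 + 25)) - 10613 = 462*(-5*26) - 10613 = 462*(-130) - 10613 = -60060 - 10613 = -70673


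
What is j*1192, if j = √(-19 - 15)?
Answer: 1192*I*√34 ≈ 6950.5*I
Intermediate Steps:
j = I*√34 (j = √(-34) = I*√34 ≈ 5.8309*I)
j*1192 = (I*√34)*1192 = 1192*I*√34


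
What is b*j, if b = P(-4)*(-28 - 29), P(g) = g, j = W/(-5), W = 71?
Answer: -16188/5 ≈ -3237.6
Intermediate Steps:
j = -71/5 (j = 71/(-5) = 71*(-⅕) = -71/5 ≈ -14.200)
b = 228 (b = -4*(-28 - 29) = -4*(-57) = 228)
b*j = 228*(-71/5) = -16188/5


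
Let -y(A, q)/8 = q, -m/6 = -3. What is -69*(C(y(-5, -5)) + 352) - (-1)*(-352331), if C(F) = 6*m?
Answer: -384071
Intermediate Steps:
m = 18 (m = -6*(-3) = 18)
y(A, q) = -8*q
C(F) = 108 (C(F) = 6*18 = 108)
-69*(C(y(-5, -5)) + 352) - (-1)*(-352331) = -69*(108 + 352) - (-1)*(-352331) = -69*460 - 1*352331 = -31740 - 352331 = -384071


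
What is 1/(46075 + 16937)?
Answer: 1/63012 ≈ 1.5870e-5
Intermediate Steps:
1/(46075 + 16937) = 1/63012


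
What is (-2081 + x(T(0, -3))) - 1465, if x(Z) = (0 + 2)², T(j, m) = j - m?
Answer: -3542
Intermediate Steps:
x(Z) = 4 (x(Z) = 2² = 4)
(-2081 + x(T(0, -3))) - 1465 = (-2081 + 4) - 1465 = -2077 - 1465 = -3542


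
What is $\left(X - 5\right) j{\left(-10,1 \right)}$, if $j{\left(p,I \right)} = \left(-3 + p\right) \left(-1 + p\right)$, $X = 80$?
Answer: $10725$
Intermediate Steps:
$j{\left(p,I \right)} = \left(-1 + p\right) \left(-3 + p\right)$
$\left(X - 5\right) j{\left(-10,1 \right)} = \left(80 - 5\right) \left(3 + \left(-10\right)^{2} - -40\right) = 75 \left(3 + 100 + 40\right) = 75 \cdot 143 = 10725$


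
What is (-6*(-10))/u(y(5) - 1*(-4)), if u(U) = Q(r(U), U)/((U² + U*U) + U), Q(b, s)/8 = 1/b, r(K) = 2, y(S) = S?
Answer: 2565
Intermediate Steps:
Q(b, s) = 8/b
u(U) = 4/(U + 2*U²) (u(U) = (8/2)/((U² + U*U) + U) = (8*(½))/((U² + U²) + U) = 4/(2*U² + U) = 4/(U + 2*U²))
(-6*(-10))/u(y(5) - 1*(-4)) = (-6*(-10))/((4/((5 - 1*(-4))*(1 + 2*(5 - 1*(-4)))))) = 60/((4/((5 + 4)*(1 + 2*(5 + 4))))) = 60/((4/(9*(1 + 2*9)))) = 60/((4*(⅑)/(1 + 18))) = 60/((4*(⅑)/19)) = 60/((4*(⅑)*(1/19))) = 60/(4/171) = 60*(171/4) = 2565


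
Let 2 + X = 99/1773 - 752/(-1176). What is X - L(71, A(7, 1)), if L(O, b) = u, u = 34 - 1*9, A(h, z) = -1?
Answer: -761758/28959 ≈ -26.305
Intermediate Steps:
u = 25 (u = 34 - 9 = 25)
L(O, b) = 25
X = -37783/28959 (X = -2 + (99/1773 - 752/(-1176)) = -2 + (99*(1/1773) - 752*(-1/1176)) = -2 + (11/197 + 94/147) = -2 + 20135/28959 = -37783/28959 ≈ -1.3047)
X - L(71, A(7, 1)) = -37783/28959 - 1*25 = -37783/28959 - 25 = -761758/28959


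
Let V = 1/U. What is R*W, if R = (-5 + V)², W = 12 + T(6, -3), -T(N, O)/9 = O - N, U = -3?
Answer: 7936/3 ≈ 2645.3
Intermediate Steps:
V = -⅓ (V = 1/(-3) = -⅓ ≈ -0.33333)
T(N, O) = -9*O + 9*N (T(N, O) = -9*(O - N) = -9*O + 9*N)
W = 93 (W = 12 + (-9*(-3) + 9*6) = 12 + (27 + 54) = 12 + 81 = 93)
R = 256/9 (R = (-5 - ⅓)² = (-16/3)² = 256/9 ≈ 28.444)
R*W = (256/9)*93 = 7936/3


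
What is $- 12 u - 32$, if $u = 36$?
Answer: $-464$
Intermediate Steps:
$- 12 u - 32 = \left(-12\right) 36 - 32 = -432 - 32 = -464$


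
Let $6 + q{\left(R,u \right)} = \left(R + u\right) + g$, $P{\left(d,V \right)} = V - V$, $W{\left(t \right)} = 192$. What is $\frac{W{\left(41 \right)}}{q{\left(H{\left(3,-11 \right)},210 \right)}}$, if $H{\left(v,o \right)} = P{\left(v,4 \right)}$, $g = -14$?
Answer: $\frac{96}{95} \approx 1.0105$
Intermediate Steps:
$P{\left(d,V \right)} = 0$
$H{\left(v,o \right)} = 0$
$q{\left(R,u \right)} = -20 + R + u$ ($q{\left(R,u \right)} = -6 - \left(14 - R - u\right) = -6 + \left(-14 + R + u\right) = -20 + R + u$)
$\frac{W{\left(41 \right)}}{q{\left(H{\left(3,-11 \right)},210 \right)}} = \frac{192}{-20 + 0 + 210} = \frac{192}{190} = 192 \cdot \frac{1}{190} = \frac{96}{95}$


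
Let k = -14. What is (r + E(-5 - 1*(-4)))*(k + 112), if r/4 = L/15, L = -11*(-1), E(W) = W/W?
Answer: 5782/15 ≈ 385.47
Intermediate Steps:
E(W) = 1
L = 11
r = 44/15 (r = 4*(11/15) = 44/15 ≈ 2.9333)
(r + E(-5 - 1*(-4)))*(k + 112) = (44/15 + 1)*(-14 + 112) = (59/15)*98 = 5782/15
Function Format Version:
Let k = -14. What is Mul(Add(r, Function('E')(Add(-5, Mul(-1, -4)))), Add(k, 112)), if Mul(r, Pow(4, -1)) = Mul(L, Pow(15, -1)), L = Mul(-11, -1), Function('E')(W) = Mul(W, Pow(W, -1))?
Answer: Rational(5782, 15) ≈ 385.47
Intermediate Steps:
Function('E')(W) = 1
L = 11
r = Rational(44, 15) (r = Mul(4, Mul(11, Pow(15, -1))) = Mul(4, Mul(11, Rational(1, 15))) = Mul(4, Rational(11, 15)) = Rational(44, 15) ≈ 2.9333)
Mul(Add(r, Function('E')(Add(-5, Mul(-1, -4)))), Add(k, 112)) = Mul(Add(Rational(44, 15), 1), Add(-14, 112)) = Mul(Rational(59, 15), 98) = Rational(5782, 15)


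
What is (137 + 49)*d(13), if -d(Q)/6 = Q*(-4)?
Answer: 58032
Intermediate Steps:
d(Q) = 24*Q (d(Q) = -6*Q*(-4) = -(-24)*Q = 24*Q)
(137 + 49)*d(13) = (137 + 49)*(24*13) = 186*312 = 58032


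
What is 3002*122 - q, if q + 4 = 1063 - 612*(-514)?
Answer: 50617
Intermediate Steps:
q = 315627 (q = -4 + (1063 - 612*(-514)) = -4 + (1063 + 314568) = -4 + 315631 = 315627)
3002*122 - q = 3002*122 - 1*315627 = 366244 - 315627 = 50617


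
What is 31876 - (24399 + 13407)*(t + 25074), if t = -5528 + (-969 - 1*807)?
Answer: -671780744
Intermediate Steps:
t = -7304 (t = -5528 + (-969 - 807) = -5528 - 1776 = -7304)
31876 - (24399 + 13407)*(t + 25074) = 31876 - (24399 + 13407)*(-7304 + 25074) = 31876 - 37806*17770 = 31876 - 1*671812620 = 31876 - 671812620 = -671780744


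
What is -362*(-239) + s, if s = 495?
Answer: 87013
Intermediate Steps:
-362*(-239) + s = -362*(-239) + 495 = 86518 + 495 = 87013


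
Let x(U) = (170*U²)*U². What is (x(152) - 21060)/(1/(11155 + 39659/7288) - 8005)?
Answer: -7380961141155620340/651105071207 ≈ -1.1336e+7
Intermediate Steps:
x(U) = 170*U⁴
(x(152) - 21060)/(1/(11155 + 39659/7288) - 8005) = (170*152⁴ - 21060)/(1/(11155 + 39659/7288) - 8005) = (170*533794816 - 21060)/(1/(11155 + 39659*(1/7288)) - 8005) = (90745118720 - 21060)/(1/(11155 + 39659/7288) - 8005) = 90745097660/(1/(81337299/7288) - 8005) = 90745097660/(7288/81337299 - 8005) = 90745097660/(-651105071207/81337299) = 90745097660*(-81337299/651105071207) = -7380961141155620340/651105071207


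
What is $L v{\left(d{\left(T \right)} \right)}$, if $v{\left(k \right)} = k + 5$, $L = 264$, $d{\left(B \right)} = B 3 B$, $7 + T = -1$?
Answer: $52008$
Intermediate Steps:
$T = -8$ ($T = -7 - 1 = -8$)
$d{\left(B \right)} = 3 B^{2}$ ($d{\left(B \right)} = 3 B B = 3 B^{2}$)
$v{\left(k \right)} = 5 + k$
$L v{\left(d{\left(T \right)} \right)} = 264 \left(5 + 3 \left(-8\right)^{2}\right) = 264 \left(5 + 3 \cdot 64\right) = 264 \left(5 + 192\right) = 264 \cdot 197 = 52008$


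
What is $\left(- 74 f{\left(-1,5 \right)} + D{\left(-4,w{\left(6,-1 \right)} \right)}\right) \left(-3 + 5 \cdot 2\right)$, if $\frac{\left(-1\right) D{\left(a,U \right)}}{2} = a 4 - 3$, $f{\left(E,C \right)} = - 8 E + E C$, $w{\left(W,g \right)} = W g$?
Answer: $-1288$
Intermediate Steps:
$f{\left(E,C \right)} = - 8 E + C E$
$D{\left(a,U \right)} = 6 - 8 a$ ($D{\left(a,U \right)} = - 2 \left(a 4 - 3\right) = - 2 \left(4 a - 3\right) = - 2 \left(-3 + 4 a\right) = 6 - 8 a$)
$\left(- 74 f{\left(-1,5 \right)} + D{\left(-4,w{\left(6,-1 \right)} \right)}\right) \left(-3 + 5 \cdot 2\right) = \left(- 74 \left(- (-8 + 5)\right) + \left(6 - -32\right)\right) \left(-3 + 5 \cdot 2\right) = \left(- 74 \left(\left(-1\right) \left(-3\right)\right) + \left(6 + 32\right)\right) \left(-3 + 10\right) = \left(\left(-74\right) 3 + 38\right) 7 = \left(-222 + 38\right) 7 = \left(-184\right) 7 = -1288$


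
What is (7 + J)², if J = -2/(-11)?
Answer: 6241/121 ≈ 51.578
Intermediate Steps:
J = 2/11 (J = -2*(-1/11) = 2/11 ≈ 0.18182)
(7 + J)² = (7 + 2/11)² = (79/11)² = 6241/121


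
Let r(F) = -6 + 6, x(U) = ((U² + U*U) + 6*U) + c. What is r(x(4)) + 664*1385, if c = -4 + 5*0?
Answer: 919640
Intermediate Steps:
c = -4 (c = -4 + 0 = -4)
x(U) = -4 + 2*U² + 6*U (x(U) = ((U² + U*U) + 6*U) - 4 = ((U² + U²) + 6*U) - 4 = (2*U² + 6*U) - 4 = -4 + 2*U² + 6*U)
r(F) = 0
r(x(4)) + 664*1385 = 0 + 664*1385 = 0 + 919640 = 919640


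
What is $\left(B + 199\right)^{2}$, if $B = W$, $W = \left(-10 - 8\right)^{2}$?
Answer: $273529$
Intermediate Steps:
$W = 324$ ($W = \left(-18\right)^{2} = 324$)
$B = 324$
$\left(B + 199\right)^{2} = \left(324 + 199\right)^{2} = 523^{2} = 273529$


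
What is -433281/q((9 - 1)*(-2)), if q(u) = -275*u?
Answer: -433281/4400 ≈ -98.473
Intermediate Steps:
-433281/q((9 - 1)*(-2)) = -433281*1/(550*(9 - 1)) = -433281/((-2200*(-2))) = -433281/((-275*(-16))) = -433281/4400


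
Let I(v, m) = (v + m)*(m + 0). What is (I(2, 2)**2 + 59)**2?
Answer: 15129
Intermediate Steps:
I(v, m) = m*(m + v) (I(v, m) = (m + v)*m = m*(m + v))
(I(2, 2)**2 + 59)**2 = ((2*(2 + 2))**2 + 59)**2 = ((2*4)**2 + 59)**2 = (8**2 + 59)**2 = (64 + 59)**2 = 123**2 = 15129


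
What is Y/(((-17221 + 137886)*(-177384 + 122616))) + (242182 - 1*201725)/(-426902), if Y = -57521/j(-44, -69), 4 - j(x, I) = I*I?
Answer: -90846248671792373/958609004664324720 ≈ -0.094769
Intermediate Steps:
j(x, I) = 4 - I² (j(x, I) = 4 - I*I = 4 - I²)
Y = 57521/4757 (Y = -57521/(4 - 1*(-69)²) = -57521/(4 - 1*4761) = -57521/(4 - 4761) = -57521/(-4757) = -57521*(-1/4757) = 57521/4757 ≈ 12.092)
Y/(((-17221 + 137886)*(-177384 + 122616))) + (242182 - 1*201725)/(-426902) = 57521/(4757*(((-17221 + 137886)*(-177384 + 122616)))) + (242182 - 1*201725)/(-426902) = 57521/(4757*((120665*(-54768)))) + (242182 - 201725)*(-1/426902) = (57521/4757)/(-6608580720) + 40457*(-1/426902) = (57521/4757)*(-1/6608580720) - 40457/426902 = -57521/31437018485040 - 40457/426902 = -90846248671792373/958609004664324720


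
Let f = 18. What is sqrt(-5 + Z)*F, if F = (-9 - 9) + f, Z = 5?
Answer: 0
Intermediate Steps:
F = 0 (F = (-9 - 9) + 18 = -18 + 18 = 0)
sqrt(-5 + Z)*F = sqrt(-5 + 5)*0 = sqrt(0)*0 = 0*0 = 0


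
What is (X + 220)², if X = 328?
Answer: 300304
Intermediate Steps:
(X + 220)² = (328 + 220)² = 548² = 300304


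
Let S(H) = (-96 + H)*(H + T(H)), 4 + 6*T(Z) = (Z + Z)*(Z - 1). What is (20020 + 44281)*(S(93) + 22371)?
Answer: 870506938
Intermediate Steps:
T(Z) = -⅔ + Z*(-1 + Z)/3 (T(Z) = -⅔ + ((Z + Z)*(Z - 1))/6 = -⅔ + ((2*Z)*(-1 + Z))/6 = -⅔ + (2*Z*(-1 + Z))/6 = -⅔ + Z*(-1 + Z)/3)
S(H) = (-96 + H)*(-⅔ + H²/3 + 2*H/3) (S(H) = (-96 + H)*(H + (-⅔ - H/3 + H²/3)) = (-96 + H)*(-⅔ + H²/3 + 2*H/3))
(20020 + 44281)*(S(93) + 22371) = (20020 + 44281)*((64 - 194/3*93 - 94/3*93² + (⅓)*93³) + 22371) = 64301*((64 - 6014 - 94/3*8649 + (⅓)*804357) + 22371) = 64301*((64 - 6014 - 271002 + 268119) + 22371) = 64301*(-8833 + 22371) = 64301*13538 = 870506938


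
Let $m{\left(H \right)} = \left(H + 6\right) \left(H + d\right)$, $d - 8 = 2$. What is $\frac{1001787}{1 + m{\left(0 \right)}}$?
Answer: $\frac{1001787}{61} \approx 16423.0$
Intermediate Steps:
$d = 10$ ($d = 8 + 2 = 10$)
$m{\left(H \right)} = \left(6 + H\right) \left(10 + H\right)$ ($m{\left(H \right)} = \left(H + 6\right) \left(H + 10\right) = \left(6 + H\right) \left(10 + H\right)$)
$\frac{1001787}{1 + m{\left(0 \right)}} = \frac{1001787}{1 + \left(60 + 0^{2} + 16 \cdot 0\right)} = \frac{1001787}{1 + \left(60 + 0 + 0\right)} = \frac{1001787}{1 + 60} = \frac{1001787}{61}$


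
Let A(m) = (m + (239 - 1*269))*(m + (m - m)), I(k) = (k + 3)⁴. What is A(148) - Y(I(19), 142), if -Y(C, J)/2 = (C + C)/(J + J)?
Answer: 1474200/71 ≈ 20763.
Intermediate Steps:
I(k) = (3 + k)⁴
A(m) = m*(-30 + m) (A(m) = (m + (239 - 269))*(m + 0) = (m - 30)*m = (-30 + m)*m = m*(-30 + m))
Y(C, J) = -2*C/J (Y(C, J) = -2*(C + C)/(J + J) = -2*2*C/(2*J) = -2*2*C*1/(2*J) = -2*C/J)
A(148) - Y(I(19), 142) = 148*(-30 + 148) - (-2)*(3 + 19)⁴/142 = 148*118 - (-2)*22⁴/142 = 17464 - (-2)*234256/142 = 17464 - 1*(-234256/71) = 17464 + 234256/71 = 1474200/71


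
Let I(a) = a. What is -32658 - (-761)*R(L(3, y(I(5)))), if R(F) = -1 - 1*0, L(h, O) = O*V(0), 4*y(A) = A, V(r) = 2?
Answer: -33419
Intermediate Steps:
y(A) = A/4
L(h, O) = 2*O (L(h, O) = O*2 = 2*O)
R(F) = -1 (R(F) = -1 + 0 = -1)
-32658 - (-761)*R(L(3, y(I(5)))) = -32658 - (-761)*(-1) = -32658 - 1*761 = -32658 - 761 = -33419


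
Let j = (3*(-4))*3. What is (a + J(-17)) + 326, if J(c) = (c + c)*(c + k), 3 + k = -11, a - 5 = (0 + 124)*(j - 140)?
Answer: -20439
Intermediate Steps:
j = -36 (j = -12*3 = -36)
a = -21819 (a = 5 + (0 + 124)*(-36 - 140) = 5 + 124*(-176) = 5 - 21824 = -21819)
k = -14 (k = -3 - 11 = -14)
J(c) = 2*c*(-14 + c) (J(c) = (c + c)*(c - 14) = (2*c)*(-14 + c) = 2*c*(-14 + c))
(a + J(-17)) + 326 = (-21819 + 2*(-17)*(-14 - 17)) + 326 = (-21819 + 2*(-17)*(-31)) + 326 = (-21819 + 1054) + 326 = -20765 + 326 = -20439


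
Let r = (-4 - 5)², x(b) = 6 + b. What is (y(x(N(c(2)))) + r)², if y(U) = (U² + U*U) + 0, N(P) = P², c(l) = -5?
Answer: 4012009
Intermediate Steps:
y(U) = 2*U² (y(U) = (U² + U²) + 0 = 2*U² + 0 = 2*U²)
r = 81 (r = (-9)² = 81)
(y(x(N(c(2)))) + r)² = (2*(6 + (-5)²)² + 81)² = (2*(6 + 25)² + 81)² = (2*31² + 81)² = (2*961 + 81)² = (1922 + 81)² = 2003² = 4012009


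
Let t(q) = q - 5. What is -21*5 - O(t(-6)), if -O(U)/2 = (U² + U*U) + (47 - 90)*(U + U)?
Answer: 2271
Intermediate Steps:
t(q) = -5 + q
O(U) = -4*U² + 172*U (O(U) = -2*((U² + U*U) + (47 - 90)*(U + U)) = -2*((U² + U²) - 86*U) = -2*(2*U² - 86*U) = -2*(-86*U + 2*U²) = -4*U² + 172*U)
-21*5 - O(t(-6)) = -21*5 - 4*(-5 - 6)*(43 - (-5 - 6)) = -105 - 4*(-11)*(43 - 1*(-11)) = -105 - 4*(-11)*(43 + 11) = -105 - 4*(-11)*54 = -105 - 1*(-2376) = -105 + 2376 = 2271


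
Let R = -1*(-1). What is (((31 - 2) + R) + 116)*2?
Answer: 292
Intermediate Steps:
R = 1
(((31 - 2) + R) + 116)*2 = (((31 - 2) + 1) + 116)*2 = ((29 + 1) + 116)*2 = (30 + 116)*2 = 146*2 = 292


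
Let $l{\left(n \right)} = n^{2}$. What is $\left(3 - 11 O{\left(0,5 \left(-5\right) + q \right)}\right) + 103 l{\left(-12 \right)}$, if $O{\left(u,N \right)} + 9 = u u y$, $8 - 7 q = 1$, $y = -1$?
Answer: $14934$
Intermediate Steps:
$q = 1$ ($q = \frac{8}{7} - \frac{1}{7} = 1$)
$O{\left(u,N \right)} = -9 - u^{2}$ ($O{\left(u,N \right)} = -9 + u u \left(-1\right) = -9 + u^{2} \left(-1\right) = -9 - u^{2}$)
$\left(3 - 11 O{\left(0,5 \left(-5\right) + q \right)}\right) + 103 l{\left(-12 \right)} = \left(3 - 11 \left(-9 - 0^{2}\right)\right) + 103 \left(-12\right)^{2} = \left(3 - 11 \left(-9 - 0\right)\right) + 103 \cdot 144 = \left(3 - 11 \left(-9 + 0\right)\right) + 14832 = \left(3 - -99\right) + 14832 = \left(3 + 99\right) + 14832 = 102 + 14832 = 14934$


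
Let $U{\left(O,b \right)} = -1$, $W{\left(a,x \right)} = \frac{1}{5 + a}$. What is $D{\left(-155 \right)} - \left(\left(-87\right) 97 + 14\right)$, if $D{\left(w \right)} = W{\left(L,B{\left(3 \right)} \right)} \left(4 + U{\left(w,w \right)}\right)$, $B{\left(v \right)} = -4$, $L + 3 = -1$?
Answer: $8428$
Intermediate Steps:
$L = -4$ ($L = -3 - 1 = -4$)
$D{\left(w \right)} = 3$ ($D{\left(w \right)} = \frac{4 - 1}{5 - 4} = 1^{-1} \cdot 3 = 1 \cdot 3 = 3$)
$D{\left(-155 \right)} - \left(\left(-87\right) 97 + 14\right) = 3 - \left(\left(-87\right) 97 + 14\right) = 3 - \left(-8439 + 14\right) = 3 - -8425 = 3 + 8425 = 8428$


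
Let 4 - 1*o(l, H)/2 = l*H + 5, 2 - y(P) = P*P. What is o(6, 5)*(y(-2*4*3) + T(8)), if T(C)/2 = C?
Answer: 34596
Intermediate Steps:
T(C) = 2*C
y(P) = 2 - P**2 (y(P) = 2 - P*P = 2 - P**2)
o(l, H) = -2 - 2*H*l (o(l, H) = 8 - 2*(l*H + 5) = 8 - 2*(H*l + 5) = 8 - 2*(5 + H*l) = 8 + (-10 - 2*H*l) = -2 - 2*H*l)
o(6, 5)*(y(-2*4*3) + T(8)) = (-2 - 2*5*6)*((2 - (-2*4*3)**2) + 2*8) = (-2 - 60)*((2 - (-8*3)**2) + 16) = -62*((2 - 1*(-24)**2) + 16) = -62*((2 - 1*576) + 16) = -62*((2 - 576) + 16) = -62*(-574 + 16) = -62*(-558) = 34596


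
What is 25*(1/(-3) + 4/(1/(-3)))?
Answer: -925/3 ≈ -308.33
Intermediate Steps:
25*(1/(-3) + 4/(1/(-3))) = 25*(1*(-⅓) + 4/(-⅓)) = 25*(-⅓ + 4*(-3)) = 25*(-⅓ - 12) = 25*(-37/3) = -925/3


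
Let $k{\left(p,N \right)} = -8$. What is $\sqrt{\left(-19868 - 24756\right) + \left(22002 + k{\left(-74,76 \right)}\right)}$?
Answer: $i \sqrt{22630} \approx 150.43 i$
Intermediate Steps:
$\sqrt{\left(-19868 - 24756\right) + \left(22002 + k{\left(-74,76 \right)}\right)} = \sqrt{\left(-19868 - 24756\right) + \left(22002 - 8\right)} = \sqrt{\left(-19868 - 24756\right) + 21994} = \sqrt{-44624 + 21994} = \sqrt{-22630} = i \sqrt{22630}$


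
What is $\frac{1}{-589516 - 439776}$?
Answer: $- \frac{1}{1029292} \approx -9.7154 \cdot 10^{-7}$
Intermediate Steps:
$\frac{1}{-589516 - 439776} = \frac{1}{-1029292} = - \frac{1}{1029292}$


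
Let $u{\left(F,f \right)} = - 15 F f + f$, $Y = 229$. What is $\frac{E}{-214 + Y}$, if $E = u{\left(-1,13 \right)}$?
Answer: $\frac{208}{15} \approx 13.867$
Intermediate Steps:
$u{\left(F,f \right)} = f - 15 F f$ ($u{\left(F,f \right)} = - 15 F f + f = f - 15 F f$)
$E = 208$ ($E = 13 \left(1 - -15\right) = 13 \left(1 + 15\right) = 13 \cdot 16 = 208$)
$\frac{E}{-214 + Y} = \frac{208}{-214 + 229} = \frac{208}{15}$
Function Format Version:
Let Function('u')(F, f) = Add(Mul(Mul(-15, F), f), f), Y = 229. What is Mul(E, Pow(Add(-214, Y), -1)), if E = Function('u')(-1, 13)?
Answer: Rational(208, 15) ≈ 13.867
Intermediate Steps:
Function('u')(F, f) = Add(f, Mul(-15, F, f)) (Function('u')(F, f) = Add(Mul(-15, F, f), f) = Add(f, Mul(-15, F, f)))
E = 208 (E = Mul(13, Add(1, Mul(-15, -1))) = Mul(13, Add(1, 15)) = Mul(13, 16) = 208)
Mul(E, Pow(Add(-214, Y), -1)) = Mul(208, Pow(Add(-214, 229), -1)) = Mul(208, Pow(15, -1)) = Mul(208, Rational(1, 15)) = Rational(208, 15)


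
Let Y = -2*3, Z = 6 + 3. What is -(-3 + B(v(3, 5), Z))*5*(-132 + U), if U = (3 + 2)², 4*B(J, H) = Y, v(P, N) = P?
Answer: -4815/2 ≈ -2407.5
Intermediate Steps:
Z = 9
Y = -6
B(J, H) = -3/2 (B(J, H) = (¼)*(-6) = -3/2)
U = 25 (U = 5² = 25)
-(-3 + B(v(3, 5), Z))*5*(-132 + U) = -(-3 - 3/2)*5*(-132 + 25) = -(-9/2*5)*(-107) = -(-45)*(-107)/2 = -1*4815/2 = -4815/2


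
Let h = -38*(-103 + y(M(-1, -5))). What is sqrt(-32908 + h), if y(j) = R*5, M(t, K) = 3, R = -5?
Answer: 6*I*sqrt(779) ≈ 167.46*I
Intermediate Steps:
y(j) = -25 (y(j) = -5*5 = -25)
h = 4864 (h = -38*(-103 - 25) = -38*(-128) = 4864)
sqrt(-32908 + h) = sqrt(-32908 + 4864) = sqrt(-28044) = 6*I*sqrt(779)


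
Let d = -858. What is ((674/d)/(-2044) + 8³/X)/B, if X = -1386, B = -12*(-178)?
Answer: -970765/5619021408 ≈ -0.00017276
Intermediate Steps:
B = 2136
((674/d)/(-2044) + 8³/X)/B = ((674/(-858))/(-2044) + 8³/(-1386))/2136 = ((674*(-1/858))*(-1/2044) + 512*(-1/1386))*(1/2136) = (-337/429*(-1/2044) - 256/693)*(1/2136) = (337/876876 - 256/693)*(1/2136) = -970765/2630628*1/2136 = -970765/5619021408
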